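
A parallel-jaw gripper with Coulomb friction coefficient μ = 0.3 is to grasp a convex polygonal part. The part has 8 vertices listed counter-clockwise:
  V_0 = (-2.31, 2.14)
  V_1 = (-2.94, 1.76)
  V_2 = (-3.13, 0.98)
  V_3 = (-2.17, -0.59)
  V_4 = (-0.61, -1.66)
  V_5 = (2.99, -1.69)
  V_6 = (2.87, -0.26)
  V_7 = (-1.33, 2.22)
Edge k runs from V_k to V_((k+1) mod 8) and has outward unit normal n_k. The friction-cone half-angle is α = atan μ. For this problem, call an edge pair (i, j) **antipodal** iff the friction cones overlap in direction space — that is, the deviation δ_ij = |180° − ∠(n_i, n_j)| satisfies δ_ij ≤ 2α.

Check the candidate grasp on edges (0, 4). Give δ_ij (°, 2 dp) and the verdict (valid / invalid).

δ = 31.57°, valid

α = atan 0.3 = 16.70°;  2α = 33.40°
edge 0: e_0 = (-0.63, -0.38);  n_0 = (-0.5165, +0.8563)
edge 4: e_4 = (+3.60, -0.03);  n_4 = (-0.0083, -1.0000)
∠(n_0, n_4) = 148.43°
δ = |180° − 148.43°| = 31.57°
31.57° ≤ 2α = 33.40°  →  valid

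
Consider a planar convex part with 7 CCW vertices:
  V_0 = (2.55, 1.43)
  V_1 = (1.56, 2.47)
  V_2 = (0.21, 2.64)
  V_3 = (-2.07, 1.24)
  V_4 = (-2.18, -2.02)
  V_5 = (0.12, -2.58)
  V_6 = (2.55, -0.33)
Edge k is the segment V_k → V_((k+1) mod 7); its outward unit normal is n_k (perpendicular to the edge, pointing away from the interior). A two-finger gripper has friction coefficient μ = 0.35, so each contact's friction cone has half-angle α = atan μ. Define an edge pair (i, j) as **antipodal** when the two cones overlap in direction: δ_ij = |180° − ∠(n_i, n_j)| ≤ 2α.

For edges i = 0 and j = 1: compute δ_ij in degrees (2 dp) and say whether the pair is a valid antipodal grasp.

δ = 140.77°, invalid

α = atan 0.35 = 19.29°;  2α = 38.58°
edge 0: e_0 = (-0.99, +1.04);  n_0 = (+0.7243, +0.6895)
edge 1: e_1 = (-1.35, +0.17);  n_1 = (+0.1249, +0.9922)
∠(n_0, n_1) = 39.23°
δ = |180° − 39.23°| = 140.77°
140.77° > 2α = 38.58°  →  invalid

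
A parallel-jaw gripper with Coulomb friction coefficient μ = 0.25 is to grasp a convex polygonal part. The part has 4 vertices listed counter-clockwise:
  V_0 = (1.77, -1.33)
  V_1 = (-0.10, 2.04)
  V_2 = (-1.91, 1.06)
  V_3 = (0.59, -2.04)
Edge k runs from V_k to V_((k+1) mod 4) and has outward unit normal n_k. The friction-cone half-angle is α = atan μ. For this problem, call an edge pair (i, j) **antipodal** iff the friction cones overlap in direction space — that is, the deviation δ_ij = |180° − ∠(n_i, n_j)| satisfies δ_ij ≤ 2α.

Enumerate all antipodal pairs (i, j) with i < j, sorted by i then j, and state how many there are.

count = 2; pairs: (0,2), (1,3)

α = atan 0.25 = 14.04°;  2α = 28.07°
n_0 = (+0.8744, +0.4852)
n_1 = (-0.4761, +0.8794)
n_2 = (-0.7784, -0.6278)
n_3 = (+0.5156, -0.8569)
  (0,1): δ = 90.59°  ·
  (0,2): δ = 9.86°  ✓
  (0,3): δ = 92.01°  ·
  (1,2): δ = 79.55°  ·
  (1,3): δ = 2.60°  ✓
  (2,3): δ = 97.85°  ·
antipodal pairs: 2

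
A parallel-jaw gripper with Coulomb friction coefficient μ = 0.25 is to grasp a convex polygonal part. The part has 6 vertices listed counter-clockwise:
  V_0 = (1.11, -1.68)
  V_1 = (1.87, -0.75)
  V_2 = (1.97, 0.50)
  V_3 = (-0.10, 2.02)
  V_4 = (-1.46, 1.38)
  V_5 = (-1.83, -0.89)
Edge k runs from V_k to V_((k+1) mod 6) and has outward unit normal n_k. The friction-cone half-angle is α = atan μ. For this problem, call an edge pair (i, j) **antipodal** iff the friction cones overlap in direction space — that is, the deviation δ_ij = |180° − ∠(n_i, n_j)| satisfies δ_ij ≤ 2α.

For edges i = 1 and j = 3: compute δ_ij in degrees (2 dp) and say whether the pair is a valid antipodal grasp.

α = atan 0.25 = 14.04°;  2α = 28.07°
edge 1: e_1 = (+0.10, +1.25);  n_1 = (+0.9968, -0.0797)
edge 3: e_3 = (-1.36, -0.64);  n_3 = (-0.4258, +0.9048)
∠(n_1, n_3) = 119.78°
δ = |180° − 119.78°| = 60.22°
60.22° > 2α = 28.07°  →  invalid

δ = 60.22°, invalid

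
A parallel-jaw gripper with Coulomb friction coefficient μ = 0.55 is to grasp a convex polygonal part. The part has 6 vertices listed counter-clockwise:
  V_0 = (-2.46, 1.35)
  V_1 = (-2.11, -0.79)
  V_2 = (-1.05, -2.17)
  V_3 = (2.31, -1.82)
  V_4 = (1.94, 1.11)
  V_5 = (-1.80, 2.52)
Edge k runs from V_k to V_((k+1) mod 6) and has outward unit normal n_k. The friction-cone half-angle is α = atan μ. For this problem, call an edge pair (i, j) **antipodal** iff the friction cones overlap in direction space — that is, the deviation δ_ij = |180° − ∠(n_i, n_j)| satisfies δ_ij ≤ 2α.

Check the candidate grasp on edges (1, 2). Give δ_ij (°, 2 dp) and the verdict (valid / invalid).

α = atan 0.55 = 28.81°;  2α = 57.62°
edge 1: e_1 = (+1.06, -1.38);  n_1 = (-0.7931, -0.6092)
edge 2: e_2 = (+3.36, +0.35);  n_2 = (+0.1036, -0.9946)
∠(n_1, n_2) = 58.42°
δ = |180° − 58.42°| = 121.58°
121.58° > 2α = 57.62°  →  invalid

δ = 121.58°, invalid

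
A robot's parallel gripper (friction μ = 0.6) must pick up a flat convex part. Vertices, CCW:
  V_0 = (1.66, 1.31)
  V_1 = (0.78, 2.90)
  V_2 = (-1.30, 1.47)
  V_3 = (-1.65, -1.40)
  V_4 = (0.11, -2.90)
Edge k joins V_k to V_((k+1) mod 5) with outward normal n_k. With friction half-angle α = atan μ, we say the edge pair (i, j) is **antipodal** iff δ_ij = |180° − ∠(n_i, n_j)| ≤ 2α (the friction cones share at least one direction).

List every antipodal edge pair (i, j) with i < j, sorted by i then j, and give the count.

count = 4; pairs: (0,2), (0,3), (1,4), (2,4)

α = atan 0.6 = 30.96°;  2α = 61.93°
n_0 = (+0.8749, +0.4842)
n_1 = (-0.5665, +0.8240)
n_2 = (-0.9926, +0.1211)
n_3 = (-0.6487, -0.7611)
n_4 = (+0.9384, -0.3455)
  (0,1): δ = 84.45°  ·
  (0,2): δ = 35.92°  ✓
  (0,3): δ = 20.60°  ✓
  (0,4): δ = 130.83°  ·
  (1,2): δ = 131.46°  ·
  (1,3): δ = 74.95°  ·
  (1,4): δ = 35.28°  ✓
  (2,3): δ = 123.49°  ·
  (2,4): δ = 13.26°  ✓
  (3,4): δ = 69.77°  ·
antipodal pairs: 4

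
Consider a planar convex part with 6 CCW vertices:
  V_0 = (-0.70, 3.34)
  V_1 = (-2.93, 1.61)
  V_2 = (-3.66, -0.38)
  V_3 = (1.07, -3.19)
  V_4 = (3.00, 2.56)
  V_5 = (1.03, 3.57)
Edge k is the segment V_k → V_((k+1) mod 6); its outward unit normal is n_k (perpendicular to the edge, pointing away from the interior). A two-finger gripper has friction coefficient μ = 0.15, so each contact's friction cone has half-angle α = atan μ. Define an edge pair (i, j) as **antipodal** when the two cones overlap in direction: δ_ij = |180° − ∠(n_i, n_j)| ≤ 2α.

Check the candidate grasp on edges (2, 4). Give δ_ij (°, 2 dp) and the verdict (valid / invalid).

α = atan 0.15 = 8.53°;  2α = 17.06°
edge 2: e_2 = (+4.73, -2.81);  n_2 = (-0.5107, -0.8597)
edge 4: e_4 = (-1.97, +1.01);  n_4 = (+0.4562, +0.8899)
∠(n_2, n_4) = 176.43°
δ = |180° − 176.43°| = 3.57°
3.57° ≤ 2α = 17.06°  →  valid

δ = 3.57°, valid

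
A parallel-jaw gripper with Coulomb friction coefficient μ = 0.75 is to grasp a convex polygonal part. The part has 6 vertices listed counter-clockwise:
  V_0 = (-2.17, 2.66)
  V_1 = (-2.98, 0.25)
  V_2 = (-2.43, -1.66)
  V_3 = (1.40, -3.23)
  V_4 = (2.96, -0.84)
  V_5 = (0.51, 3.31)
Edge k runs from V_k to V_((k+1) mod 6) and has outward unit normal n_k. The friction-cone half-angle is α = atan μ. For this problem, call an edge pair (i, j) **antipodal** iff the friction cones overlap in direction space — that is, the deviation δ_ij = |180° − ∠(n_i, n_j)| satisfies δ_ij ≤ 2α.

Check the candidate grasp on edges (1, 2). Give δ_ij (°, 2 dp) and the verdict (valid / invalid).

α = atan 0.75 = 36.87°;  2α = 73.74°
edge 1: e_1 = (+0.55, -1.91);  n_1 = (-0.9610, -0.2767)
edge 2: e_2 = (+3.83, -1.57);  n_2 = (-0.3793, -0.9253)
∠(n_1, n_2) = 51.65°
δ = |180° − 51.65°| = 128.35°
128.35° > 2α = 73.74°  →  invalid

δ = 128.35°, invalid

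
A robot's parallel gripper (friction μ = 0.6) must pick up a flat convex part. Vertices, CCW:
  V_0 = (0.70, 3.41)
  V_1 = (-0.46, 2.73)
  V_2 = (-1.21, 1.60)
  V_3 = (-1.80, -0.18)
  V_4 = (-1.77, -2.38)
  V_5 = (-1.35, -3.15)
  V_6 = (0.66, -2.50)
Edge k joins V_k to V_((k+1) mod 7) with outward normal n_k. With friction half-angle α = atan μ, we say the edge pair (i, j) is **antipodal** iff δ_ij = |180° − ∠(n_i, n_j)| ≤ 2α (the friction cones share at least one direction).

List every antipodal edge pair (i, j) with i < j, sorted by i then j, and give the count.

count = 8; pairs: (0,5), (0,6), (1,5), (1,6), (2,5), (2,6), (3,6), (4,6)

α = atan 0.6 = 30.96°;  2α = 61.93°
n_0 = (-0.5057, +0.8627)
n_1 = (-0.8332, +0.5530)
n_2 = (-0.9492, +0.3146)
n_3 = (-0.9999, -0.0136)
n_4 = (-0.8779, -0.4789)
n_5 = (+0.3077, -0.9515)
n_6 = (+1.0000, -0.0068)
  (0,1): δ = 153.95°  ·
  (0,2): δ = 138.72°  ·
  (0,3): δ = 119.60°  ·
  (0,4): δ = 91.77°  ·
  (0,5): δ = 12.46°  ✓
  (0,6): δ = 59.23°  ✓
  (1,2): δ = 164.77°  ·
  (1,3): δ = 145.65°  ·
  (1,4): δ = 117.82°  ·
  (1,5): δ = 38.51°  ✓
  (1,6): δ = 33.19°  ✓
  (2,3): δ = 160.88°  ·
  (2,4): δ = 133.05°  ·
  (2,5): δ = 53.74°  ✓
  (2,6): δ = 17.95°  ✓
  (3,4): δ = 152.17°  ·
  (3,5): δ = 72.86°  ·
  (3,6): δ = 1.17°  ✓
  (4,5): δ = 100.69°  ·
  (4,6): δ = 29.00°  ✓
  (5,6): δ = 108.31°  ·
antipodal pairs: 8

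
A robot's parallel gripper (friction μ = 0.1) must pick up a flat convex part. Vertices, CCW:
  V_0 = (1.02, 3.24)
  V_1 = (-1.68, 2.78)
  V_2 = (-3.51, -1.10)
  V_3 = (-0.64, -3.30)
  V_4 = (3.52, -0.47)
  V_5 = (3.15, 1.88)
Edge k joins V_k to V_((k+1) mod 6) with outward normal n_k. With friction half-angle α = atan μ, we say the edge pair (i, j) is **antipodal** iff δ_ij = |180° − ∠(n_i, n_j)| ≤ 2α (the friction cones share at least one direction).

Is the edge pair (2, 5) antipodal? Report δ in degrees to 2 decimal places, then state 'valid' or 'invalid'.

α = atan 0.1 = 5.71°;  2α = 11.42°
edge 2: e_2 = (+2.87, -2.20);  n_2 = (-0.6084, -0.7937)
edge 5: e_5 = (-2.13, +1.36);  n_5 = (+0.5382, +0.8428)
∠(n_2, n_5) = 175.09°
δ = |180° − 175.09°| = 4.91°
4.91° ≤ 2α = 11.42°  →  valid

δ = 4.91°, valid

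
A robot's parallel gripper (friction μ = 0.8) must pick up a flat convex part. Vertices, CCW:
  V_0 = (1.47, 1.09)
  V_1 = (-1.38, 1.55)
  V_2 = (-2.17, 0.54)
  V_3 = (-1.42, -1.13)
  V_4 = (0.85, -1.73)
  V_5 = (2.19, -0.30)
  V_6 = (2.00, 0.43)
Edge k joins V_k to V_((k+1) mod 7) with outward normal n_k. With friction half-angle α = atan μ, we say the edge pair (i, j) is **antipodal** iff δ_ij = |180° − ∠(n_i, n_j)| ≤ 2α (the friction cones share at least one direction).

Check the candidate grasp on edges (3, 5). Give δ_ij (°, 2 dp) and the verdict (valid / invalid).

δ = 60.61°, valid

α = atan 0.8 = 38.66°;  2α = 77.32°
edge 3: e_3 = (+2.27, -0.60);  n_3 = (-0.2555, -0.9668)
edge 5: e_5 = (-0.19, +0.73);  n_5 = (+0.9678, +0.2519)
∠(n_3, n_5) = 119.39°
δ = |180° − 119.39°| = 60.61°
60.61° ≤ 2α = 77.32°  →  valid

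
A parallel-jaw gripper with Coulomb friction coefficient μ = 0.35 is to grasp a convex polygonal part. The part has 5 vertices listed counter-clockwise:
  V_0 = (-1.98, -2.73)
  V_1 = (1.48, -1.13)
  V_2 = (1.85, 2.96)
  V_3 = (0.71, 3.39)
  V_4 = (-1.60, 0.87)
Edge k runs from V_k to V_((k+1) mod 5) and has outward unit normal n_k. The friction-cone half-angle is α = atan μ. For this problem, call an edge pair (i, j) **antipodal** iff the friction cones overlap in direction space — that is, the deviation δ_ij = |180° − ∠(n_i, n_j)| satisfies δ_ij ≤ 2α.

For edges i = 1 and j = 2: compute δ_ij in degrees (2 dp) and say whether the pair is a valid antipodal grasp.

α = atan 0.35 = 19.29°;  2α = 38.58°
edge 1: e_1 = (+0.37, +4.09);  n_1 = (+0.9959, -0.0901)
edge 2: e_2 = (-1.14, +0.43);  n_2 = (+0.3529, +0.9357)
∠(n_1, n_2) = 74.50°
δ = |180° − 74.50°| = 105.50°
105.50° > 2α = 38.58°  →  invalid

δ = 105.50°, invalid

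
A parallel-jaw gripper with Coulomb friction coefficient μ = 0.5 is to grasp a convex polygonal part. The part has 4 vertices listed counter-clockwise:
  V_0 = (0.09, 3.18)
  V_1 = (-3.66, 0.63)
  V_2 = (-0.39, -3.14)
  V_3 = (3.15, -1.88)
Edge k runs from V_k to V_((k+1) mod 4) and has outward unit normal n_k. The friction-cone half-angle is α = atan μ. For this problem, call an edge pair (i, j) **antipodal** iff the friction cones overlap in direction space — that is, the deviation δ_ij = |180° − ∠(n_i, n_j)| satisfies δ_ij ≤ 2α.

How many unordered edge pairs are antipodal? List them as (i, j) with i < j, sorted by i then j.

α = atan 0.5 = 26.57°;  2α = 53.13°
n_0 = (-0.5623, +0.8269)
n_1 = (-0.7554, -0.6552)
n_2 = (+0.3353, -0.9421)
n_3 = (+0.8557, +0.5175)
  (0,1): δ = 83.28°  ·
  (0,2): δ = 14.62°  ✓
  (0,3): δ = 86.95°  ·
  (1,2): δ = 111.35°  ·
  (1,3): δ = 9.77°  ✓
  (2,3): δ = 78.43°  ·
antipodal pairs: 2

count = 2; pairs: (0,2), (1,3)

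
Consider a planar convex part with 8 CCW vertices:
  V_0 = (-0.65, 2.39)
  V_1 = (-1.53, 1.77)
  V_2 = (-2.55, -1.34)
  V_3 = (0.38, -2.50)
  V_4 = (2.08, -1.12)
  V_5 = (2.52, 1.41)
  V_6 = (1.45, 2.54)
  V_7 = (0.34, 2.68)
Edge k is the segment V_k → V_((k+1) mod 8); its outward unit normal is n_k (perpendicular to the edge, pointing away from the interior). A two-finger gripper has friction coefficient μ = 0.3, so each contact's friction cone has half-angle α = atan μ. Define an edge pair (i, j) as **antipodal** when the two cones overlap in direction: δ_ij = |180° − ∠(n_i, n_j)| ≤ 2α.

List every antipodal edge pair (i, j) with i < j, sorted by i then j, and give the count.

α = atan 0.3 = 16.70°;  2α = 33.40°
n_0 = (-0.5760, +0.8175)
n_1 = (-0.9502, +0.3116)
n_2 = (-0.3681, -0.9298)
n_3 = (+0.6302, -0.7764)
n_4 = (+0.9852, -0.1713)
n_5 = (+0.7261, +0.6876)
n_6 = (+0.1251, +0.9921)
n_7 = (-0.2811, +0.9597)
  (0,1): δ = 143.32°  ·
  (0,2): δ = 56.77°  ·
  (0,3): δ = 3.90°  ✓
  (0,4): δ = 44.97°  ·
  (0,5): δ = 98.27°  ·
  (0,6): δ = 137.65°  ·
  (0,7): δ = 161.16°  ·
  (1,2): δ = 93.44°  ·
  (1,3): δ = 32.77°  ✓
  (1,4): δ = 8.29°  ✓
  (1,5): δ = 61.60°  ·
  (1,6): δ = 100.97°  ·
  (1,7): δ = 124.49°  ·
  (2,3): δ = 119.33°  ·
  (2,4): δ = 78.27°  ·
  (2,5): δ = 24.96°  ✓
  (2,6): δ = 14.41°  ✓
  (2,7): δ = 37.93°  ·
  (3,4): δ = 138.93°  ·
  (3,5): δ = 85.63°  ·
  (3,6): δ = 46.26°  ·
  (3,7): δ = 22.74°  ✓
  (4,5): δ = 126.70°  ·
  (4,6): δ = 87.32°  ·
  (4,7): δ = 63.81°  ·
  (5,6): δ = 140.63°  ·
  (5,7): δ = 117.11°  ·
  (6,7): δ = 156.48°  ·
antipodal pairs: 6

count = 6; pairs: (0,3), (1,3), (1,4), (2,5), (2,6), (3,7)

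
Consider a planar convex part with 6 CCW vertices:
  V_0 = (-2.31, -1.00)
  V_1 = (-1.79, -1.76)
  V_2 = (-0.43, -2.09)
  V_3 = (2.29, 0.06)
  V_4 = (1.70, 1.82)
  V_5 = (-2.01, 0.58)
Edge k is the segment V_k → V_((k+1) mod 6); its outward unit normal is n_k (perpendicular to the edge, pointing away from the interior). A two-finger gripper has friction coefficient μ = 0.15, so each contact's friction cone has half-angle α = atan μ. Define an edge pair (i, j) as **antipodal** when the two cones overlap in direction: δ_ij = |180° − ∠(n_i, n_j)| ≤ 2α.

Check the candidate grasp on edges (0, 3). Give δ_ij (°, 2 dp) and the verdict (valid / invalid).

δ = 15.85°, valid

α = atan 0.15 = 8.53°;  2α = 17.06°
edge 0: e_0 = (+0.52, -0.76);  n_0 = (-0.8253, -0.5647)
edge 3: e_3 = (-0.59, +1.76);  n_3 = (+0.9481, +0.3178)
∠(n_0, n_3) = 164.15°
δ = |180° − 164.15°| = 15.85°
15.85° ≤ 2α = 17.06°  →  valid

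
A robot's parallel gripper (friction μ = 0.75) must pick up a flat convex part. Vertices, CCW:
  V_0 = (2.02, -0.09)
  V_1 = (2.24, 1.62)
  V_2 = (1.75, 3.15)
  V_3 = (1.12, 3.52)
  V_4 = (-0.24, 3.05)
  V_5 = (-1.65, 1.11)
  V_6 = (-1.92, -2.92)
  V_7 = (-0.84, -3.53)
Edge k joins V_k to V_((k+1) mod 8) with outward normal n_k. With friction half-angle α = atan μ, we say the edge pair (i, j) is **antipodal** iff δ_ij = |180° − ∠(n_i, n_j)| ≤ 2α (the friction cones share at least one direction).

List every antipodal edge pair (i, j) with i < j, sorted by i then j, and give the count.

count = 13; pairs: (0,3), (0,4), (0,5), (0,6), (1,4), (1,5), (1,6), (2,5), (2,6), (3,6), (3,7), (4,7), (5,7)

α = atan 0.75 = 36.87°;  2α = 73.74°
n_0 = (+0.9918, -0.1276)
n_1 = (+0.9524, +0.3050)
n_2 = (+0.5064, +0.8623)
n_3 = (-0.3266, +0.9452)
n_4 = (-0.8089, +0.5879)
n_5 = (-0.9978, +0.0668)
n_6 = (-0.4918, -0.8707)
n_7 = (+0.7690, -0.6393)
  (0,1): δ = 154.91°  ·
  (0,2): δ = 113.09°  ·
  (0,3): δ = 63.60°  ✓
  (0,4): δ = 28.68°  ✓
  (0,5): δ = 3.50°  ✓
  (0,6): δ = 67.87°  ✓
  (0,7): δ = 147.59°  ·
  (1,2): δ = 138.18°  ·
  (1,3): δ = 88.69°  ·
  (1,4): δ = 53.77°  ✓
  (1,5): δ = 21.59°  ✓
  (1,6): δ = 42.78°  ✓
  (1,7): δ = 122.50°  ·
  (2,3): δ = 130.51°  ·
  (2,4): δ = 95.58°  ·
  (2,5): δ = 63.41°  ✓
  (2,6): δ = 0.97°  ✓
  (2,7): δ = 80.69°  ·
  (3,4): δ = 145.07°  ·
  (3,5): δ = 112.90°  ·
  (3,6): δ = 48.52°  ✓
  (3,7): δ = 31.20°  ✓
  (4,5): δ = 147.82°  ·
  (4,6): δ = 83.45°  ·
  (4,7): δ = 3.73°  ✓
  (5,6): δ = 115.63°  ·
  (5,7): δ = 35.91°  ✓
  (6,7): δ = 100.28°  ·
antipodal pairs: 13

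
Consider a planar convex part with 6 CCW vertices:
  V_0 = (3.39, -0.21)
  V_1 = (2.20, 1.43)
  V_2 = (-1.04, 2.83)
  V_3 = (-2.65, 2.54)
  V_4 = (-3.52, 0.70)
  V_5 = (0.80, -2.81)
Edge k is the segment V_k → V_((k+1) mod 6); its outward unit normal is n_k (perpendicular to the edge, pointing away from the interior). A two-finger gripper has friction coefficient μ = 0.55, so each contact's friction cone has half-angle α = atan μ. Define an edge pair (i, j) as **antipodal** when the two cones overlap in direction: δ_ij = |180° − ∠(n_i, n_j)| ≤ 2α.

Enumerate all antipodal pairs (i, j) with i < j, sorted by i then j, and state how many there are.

α = atan 0.55 = 28.81°;  2α = 57.62°
n_0 = (+0.8094, +0.5873)
n_1 = (+0.3967, +0.9180)
n_2 = (-0.1773, +0.9842)
n_3 = (-0.9040, +0.4275)
n_4 = (-0.6306, -0.7761)
n_5 = (+0.7085, -0.7057)
  (0,1): δ = 149.33°  ·
  (0,2): δ = 115.75°  ·
  (0,3): δ = 61.27°  ·
  (0,4): δ = 14.94°  ✓
  (0,5): δ = 99.15°  ·
  (1,2): δ = 146.42°  ·
  (1,3): δ = 91.94°  ·
  (1,4): δ = 15.72°  ✓
  (1,5): δ = 68.48°  ·
  (2,3): δ = 125.52°  ·
  (2,4): δ = 49.30°  ✓
  (2,5): δ = 34.90°  ✓
  (3,4): δ = 103.79°  ·
  (3,5): δ = 19.58°  ✓
  (4,5): δ = 95.80°  ·
antipodal pairs: 5

count = 5; pairs: (0,4), (1,4), (2,4), (2,5), (3,5)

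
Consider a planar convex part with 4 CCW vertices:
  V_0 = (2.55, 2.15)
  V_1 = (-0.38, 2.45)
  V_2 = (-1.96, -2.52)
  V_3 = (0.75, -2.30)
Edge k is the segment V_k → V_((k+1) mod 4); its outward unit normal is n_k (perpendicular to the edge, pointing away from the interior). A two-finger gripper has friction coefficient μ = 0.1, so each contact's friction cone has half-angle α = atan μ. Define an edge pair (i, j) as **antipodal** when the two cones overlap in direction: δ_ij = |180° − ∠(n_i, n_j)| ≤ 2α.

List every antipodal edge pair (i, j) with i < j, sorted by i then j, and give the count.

count = 2; pairs: (0,2), (1,3)

α = atan 0.1 = 5.71°;  2α = 11.42°
n_0 = (+0.1019, +0.9948)
n_1 = (-0.9530, +0.3030)
n_2 = (+0.0809, -0.9967)
n_3 = (+0.9270, -0.3750)
  (0,1): δ = 101.79°  ·
  (0,2): δ = 10.49°  ✓
  (0,3): δ = 73.82°  ·
  (1,2): δ = 67.72°  ·
  (1,3): δ = 4.39°  ✓
  (2,3): δ = 116.66°  ·
antipodal pairs: 2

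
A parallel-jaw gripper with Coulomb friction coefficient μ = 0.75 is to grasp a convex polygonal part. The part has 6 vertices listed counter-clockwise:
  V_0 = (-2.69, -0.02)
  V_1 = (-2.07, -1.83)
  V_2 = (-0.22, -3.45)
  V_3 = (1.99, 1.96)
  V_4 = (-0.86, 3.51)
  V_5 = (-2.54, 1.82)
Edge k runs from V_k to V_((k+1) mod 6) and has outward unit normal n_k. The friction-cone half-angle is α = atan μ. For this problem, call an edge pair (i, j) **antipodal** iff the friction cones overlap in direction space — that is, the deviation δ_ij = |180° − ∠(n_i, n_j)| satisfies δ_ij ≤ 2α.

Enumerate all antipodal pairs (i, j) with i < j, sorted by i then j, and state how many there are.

count = 7; pairs: (0,2), (0,3), (1,2), (1,3), (2,4), (2,5), (3,5)

α = atan 0.75 = 36.87°;  2α = 73.74°
n_0 = (-0.9460, -0.3241)
n_1 = (-0.6588, -0.7523)
n_2 = (+0.9257, -0.3782)
n_3 = (+0.4778, +0.8785)
n_4 = (-0.7092, +0.7050)
n_5 = (-0.9967, +0.0813)
  (0,1): δ = 150.12°  ·
  (0,2): δ = 41.13°  ✓
  (0,3): δ = 42.55°  ✓
  (0,4): δ = 116.26°  ·
  (0,5): δ = 156.43°  ·
  (1,2): δ = 71.01°  ✓
  (1,3): δ = 12.67°  ✓
  (1,4): δ = 86.38°  ·
  (1,5): δ = 126.55°  ·
  (2,3): δ = 96.32°  ·
  (2,4): δ = 22.61°  ✓
  (2,5): δ = 17.56°  ✓
  (3,4): δ = 106.29°  ·
  (3,5): δ = 66.12°  ✓
  (4,5): δ = 139.83°  ·
antipodal pairs: 7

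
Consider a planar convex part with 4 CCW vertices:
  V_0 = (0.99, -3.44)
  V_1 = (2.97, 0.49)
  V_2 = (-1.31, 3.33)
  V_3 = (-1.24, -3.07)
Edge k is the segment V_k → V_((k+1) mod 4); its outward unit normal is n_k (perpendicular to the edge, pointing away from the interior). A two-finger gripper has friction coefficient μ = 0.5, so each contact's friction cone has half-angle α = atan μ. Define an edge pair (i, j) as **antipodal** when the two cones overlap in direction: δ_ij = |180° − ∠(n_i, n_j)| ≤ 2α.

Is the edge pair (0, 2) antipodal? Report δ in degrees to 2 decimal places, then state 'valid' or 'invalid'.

α = atan 0.5 = 26.57°;  2α = 53.13°
edge 0: e_0 = (+1.98, +3.93);  n_0 = (+0.8931, -0.4499)
edge 2: e_2 = (+0.07, -6.40);  n_2 = (-0.9999, -0.0109)
∠(n_0, n_2) = 152.63°
δ = |180° − 152.63°| = 27.37°
27.37° ≤ 2α = 53.13°  →  valid

δ = 27.37°, valid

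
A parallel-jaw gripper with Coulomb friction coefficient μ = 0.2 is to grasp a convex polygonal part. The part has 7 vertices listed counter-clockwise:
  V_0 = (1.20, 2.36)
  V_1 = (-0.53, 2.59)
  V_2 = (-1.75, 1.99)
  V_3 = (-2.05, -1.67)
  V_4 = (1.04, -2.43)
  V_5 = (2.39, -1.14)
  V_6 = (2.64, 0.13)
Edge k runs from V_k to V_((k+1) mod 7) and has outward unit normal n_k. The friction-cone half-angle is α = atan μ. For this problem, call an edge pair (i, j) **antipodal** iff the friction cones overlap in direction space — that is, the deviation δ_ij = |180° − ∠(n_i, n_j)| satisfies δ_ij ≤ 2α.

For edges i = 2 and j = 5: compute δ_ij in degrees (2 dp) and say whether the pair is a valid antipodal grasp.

α = atan 0.2 = 11.31°;  2α = 22.62°
edge 2: e_2 = (-0.30, -3.66);  n_2 = (-0.9967, +0.0817)
edge 5: e_5 = (+0.25, +1.27);  n_5 = (+0.9812, -0.1931)
∠(n_2, n_5) = 173.55°
δ = |180° − 173.55°| = 6.45°
6.45° ≤ 2α = 22.62°  →  valid

δ = 6.45°, valid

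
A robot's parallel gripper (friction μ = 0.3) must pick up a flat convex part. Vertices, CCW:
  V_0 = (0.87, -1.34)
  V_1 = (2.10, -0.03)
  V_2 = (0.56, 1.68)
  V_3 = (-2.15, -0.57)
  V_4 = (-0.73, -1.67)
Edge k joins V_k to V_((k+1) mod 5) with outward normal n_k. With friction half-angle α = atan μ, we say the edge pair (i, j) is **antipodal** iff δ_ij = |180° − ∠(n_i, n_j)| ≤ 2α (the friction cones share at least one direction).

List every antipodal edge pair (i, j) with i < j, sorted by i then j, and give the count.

count = 3; pairs: (0,2), (1,3), (2,4)

α = atan 0.3 = 16.70°;  2α = 33.40°
n_0 = (+0.7290, -0.6845)
n_1 = (+0.7431, +0.6692)
n_2 = (-0.6388, +0.7694)
n_3 = (-0.6124, -0.7905)
n_4 = (+0.2020, -0.9794)
  (0,1): δ = 94.80°  ·
  (0,2): δ = 7.10°  ✓
  (0,3): δ = 95.43°  ·
  (0,4): δ = 144.85°  ·
  (1,2): δ = 92.30°  ·
  (1,3): δ = 10.23°  ✓
  (1,4): δ = 59.65°  ·
  (2,3): δ = 77.46°  ·
  (2,4): δ = 28.05°  ✓
  (3,4): δ = 130.58°  ·
antipodal pairs: 3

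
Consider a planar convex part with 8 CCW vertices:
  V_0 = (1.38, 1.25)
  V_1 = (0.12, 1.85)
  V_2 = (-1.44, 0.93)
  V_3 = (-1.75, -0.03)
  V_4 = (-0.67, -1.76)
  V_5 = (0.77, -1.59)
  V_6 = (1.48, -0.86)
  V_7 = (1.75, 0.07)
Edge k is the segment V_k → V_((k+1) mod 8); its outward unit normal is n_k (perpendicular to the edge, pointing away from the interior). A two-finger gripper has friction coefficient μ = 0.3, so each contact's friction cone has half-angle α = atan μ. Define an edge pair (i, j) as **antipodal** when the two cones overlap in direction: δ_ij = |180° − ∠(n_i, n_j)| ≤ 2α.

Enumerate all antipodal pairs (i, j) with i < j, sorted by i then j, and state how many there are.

α = atan 0.3 = 16.70°;  2α = 33.40°
n_0 = (+0.4299, +0.9029)
n_1 = (-0.5080, +0.8614)
n_2 = (-0.9516, +0.3073)
n_3 = (-0.8483, -0.5296)
n_4 = (+0.1172, -0.9931)
n_5 = (+0.7169, -0.6972)
n_6 = (+0.9603, -0.2788)
n_7 = (+0.9542, +0.2992)
  (0,1): δ = 124.01°  ·
  (0,2): δ = 82.43°  ·
  (0,3): δ = 32.56°  ✓
  (0,4): δ = 32.20°  ✓
  (0,5): δ = 71.26°  ·
  (0,6): δ = 99.27°  ·
  (0,7): δ = 132.87°  ·
  (1,2): δ = 138.43°  ·
  (1,3): δ = 88.55°  ·
  (1,4): δ = 23.80°  ✓
  (1,5): δ = 15.27°  ✓
  (1,6): δ = 43.28°  ·
  (1,7): δ = 76.88°  ·
  (2,3): δ = 130.13°  ·
  (2,4): δ = 65.37°  ·
  (2,5): δ = 26.31°  ✓
  (2,6): δ = 1.71°  ✓
  (2,7): δ = 35.31°  ·
  (3,4): δ = 115.24°  ·
  (3,5): δ = 76.18°  ·
  (3,6): δ = 48.16°  ·
  (3,7): δ = 14.57°  ✓
  (4,5): δ = 140.94°  ·
  (4,6): δ = 112.92°  ·
  (4,7): δ = 79.32°  ·
  (5,6): δ = 151.98°  ·
  (5,7): δ = 118.39°  ·
  (6,7): δ = 146.40°  ·
antipodal pairs: 7

count = 7; pairs: (0,3), (0,4), (1,4), (1,5), (2,5), (2,6), (3,7)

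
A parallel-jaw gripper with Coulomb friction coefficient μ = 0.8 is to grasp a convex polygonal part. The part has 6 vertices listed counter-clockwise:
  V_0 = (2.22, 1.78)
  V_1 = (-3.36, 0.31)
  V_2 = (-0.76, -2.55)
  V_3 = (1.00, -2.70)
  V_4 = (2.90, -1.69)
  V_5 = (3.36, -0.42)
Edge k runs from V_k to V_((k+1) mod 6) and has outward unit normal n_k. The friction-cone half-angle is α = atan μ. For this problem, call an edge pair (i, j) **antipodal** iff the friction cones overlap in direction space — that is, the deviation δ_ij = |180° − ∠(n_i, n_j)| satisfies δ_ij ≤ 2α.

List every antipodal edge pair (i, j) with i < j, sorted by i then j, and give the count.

α = atan 0.8 = 38.66°;  2α = 77.32°
n_0 = (-0.2547, +0.9670)
n_1 = (-0.7399, -0.6727)
n_2 = (-0.0849, -0.9964)
n_3 = (+0.4694, -0.8830)
n_4 = (+0.9402, -0.3406)
n_5 = (+0.8879, +0.4601)
  (0,1): δ = 62.49°  ✓
  (0,2): δ = 19.63°  ✓
  (0,3): δ = 13.24°  ✓
  (0,4): δ = 55.33°  ✓
  (0,5): δ = 102.63°  ·
  (1,2): δ = 137.15°  ·
  (1,3): δ = 104.28°  ·
  (1,4): δ = 62.18°  ✓
  (1,5): δ = 14.88°  ✓
  (2,3): δ = 147.13°  ·
  (2,4): δ = 105.04°  ·
  (2,5): δ = 57.74°  ✓
  (3,4): δ = 137.90°  ·
  (3,5): δ = 90.60°  ·
  (4,5): δ = 132.70°  ·
antipodal pairs: 7

count = 7; pairs: (0,1), (0,2), (0,3), (0,4), (1,4), (1,5), (2,5)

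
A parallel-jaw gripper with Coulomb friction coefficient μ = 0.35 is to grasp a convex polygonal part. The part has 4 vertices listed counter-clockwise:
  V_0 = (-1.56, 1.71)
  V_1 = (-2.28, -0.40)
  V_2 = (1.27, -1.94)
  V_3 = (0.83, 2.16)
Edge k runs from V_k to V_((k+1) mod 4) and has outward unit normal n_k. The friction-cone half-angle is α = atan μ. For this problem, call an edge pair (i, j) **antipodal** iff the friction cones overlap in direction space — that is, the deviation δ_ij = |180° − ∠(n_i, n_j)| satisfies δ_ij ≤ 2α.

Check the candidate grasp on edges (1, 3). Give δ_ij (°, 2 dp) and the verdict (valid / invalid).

α = atan 0.35 = 19.29°;  2α = 38.58°
edge 1: e_1 = (+3.55, -1.54);  n_1 = (-0.3980, -0.9174)
edge 3: e_3 = (-2.39, -0.45);  n_3 = (-0.1850, +0.9827)
∠(n_1, n_3) = 145.89°
δ = |180° − 145.89°| = 34.11°
34.11° ≤ 2α = 38.58°  →  valid

δ = 34.11°, valid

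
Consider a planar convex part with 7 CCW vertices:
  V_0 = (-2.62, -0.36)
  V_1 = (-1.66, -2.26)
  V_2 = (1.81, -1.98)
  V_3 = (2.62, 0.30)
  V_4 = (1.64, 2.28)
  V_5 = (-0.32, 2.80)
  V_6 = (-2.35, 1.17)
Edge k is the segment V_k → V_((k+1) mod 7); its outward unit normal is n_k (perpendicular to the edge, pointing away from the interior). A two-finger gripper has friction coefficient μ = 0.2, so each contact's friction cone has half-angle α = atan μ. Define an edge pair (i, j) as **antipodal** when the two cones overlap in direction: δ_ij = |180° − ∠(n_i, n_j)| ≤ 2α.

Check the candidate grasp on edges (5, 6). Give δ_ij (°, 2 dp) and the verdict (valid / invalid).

α = atan 0.2 = 11.31°;  2α = 22.62°
edge 5: e_5 = (-2.03, -1.63);  n_5 = (-0.6261, +0.7797)
edge 6: e_6 = (-0.27, -1.53);  n_6 = (-0.9848, +0.1738)
∠(n_5, n_6) = 41.23°
δ = |180° − 41.23°| = 138.77°
138.77° > 2α = 22.62°  →  invalid

δ = 138.77°, invalid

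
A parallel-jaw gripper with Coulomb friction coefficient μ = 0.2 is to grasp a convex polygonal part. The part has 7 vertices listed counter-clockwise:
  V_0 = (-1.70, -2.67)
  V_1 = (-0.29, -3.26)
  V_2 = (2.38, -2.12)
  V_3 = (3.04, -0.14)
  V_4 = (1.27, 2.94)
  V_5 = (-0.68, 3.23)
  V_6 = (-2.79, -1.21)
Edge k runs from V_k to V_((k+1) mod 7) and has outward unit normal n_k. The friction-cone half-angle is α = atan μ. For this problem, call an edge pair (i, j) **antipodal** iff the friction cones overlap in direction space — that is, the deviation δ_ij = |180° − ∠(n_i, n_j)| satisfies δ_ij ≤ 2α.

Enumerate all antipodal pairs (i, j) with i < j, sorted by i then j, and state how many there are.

α = atan 0.2 = 11.31°;  2α = 22.62°
n_0 = (-0.3860, -0.9225)
n_1 = (+0.3927, -0.9197)
n_2 = (+0.9487, -0.3162)
n_3 = (+0.8670, +0.4983)
n_4 = (+0.1471, +0.9891)
n_5 = (-0.9032, +0.4292)
n_6 = (-0.8013, -0.5982)
  (0,1): δ = 134.17°  ·
  (0,2): δ = 85.73°  ·
  (0,3): δ = 37.41°  ·
  (0,4): δ = 14.25°  ✓
  (0,5): δ = 87.29°  ·
  (0,6): δ = 149.45°  ·
  (1,2): δ = 131.56°  ·
  (1,3): δ = 83.24°  ·
  (1,4): δ = 31.58°  ·
  (1,5): δ = 41.46°  ·
  (1,6): δ = 103.62°  ·
  (2,3): δ = 131.68°  ·
  (2,4): δ = 80.02°  ·
  (2,5): δ = 6.98°  ✓
  (2,6): δ = 55.18°  ·
  (3,4): δ = 128.34°  ·
  (3,5): δ = 55.30°  ·
  (3,6): δ = 6.86°  ✓
  (4,5): δ = 106.96°  ·
  (4,6): δ = 44.80°  ·
  (5,6): δ = 117.84°  ·
antipodal pairs: 3

count = 3; pairs: (0,4), (2,5), (3,6)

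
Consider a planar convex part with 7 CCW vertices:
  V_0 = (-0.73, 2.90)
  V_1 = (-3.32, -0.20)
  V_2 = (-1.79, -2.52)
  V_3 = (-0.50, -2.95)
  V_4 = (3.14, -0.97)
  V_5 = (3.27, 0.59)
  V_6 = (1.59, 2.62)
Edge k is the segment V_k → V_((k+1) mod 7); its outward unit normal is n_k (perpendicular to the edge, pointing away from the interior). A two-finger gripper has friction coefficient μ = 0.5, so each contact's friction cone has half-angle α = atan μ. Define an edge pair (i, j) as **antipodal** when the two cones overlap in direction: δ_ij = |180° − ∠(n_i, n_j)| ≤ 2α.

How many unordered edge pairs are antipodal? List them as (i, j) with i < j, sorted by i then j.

count = 8; pairs: (0,3), (0,4), (1,4), (1,5), (1,6), (2,5), (2,6), (3,6)

α = atan 0.5 = 26.57°;  2α = 53.13°
n_0 = (-0.7674, +0.6412)
n_1 = (-0.8348, -0.5505)
n_2 = (-0.3162, -0.9487)
n_3 = (+0.4778, -0.8784)
n_4 = (+0.9965, -0.0830)
n_5 = (+0.7704, +0.6376)
n_6 = (+0.1198, +0.9928)
  (0,1): δ = 106.72°  ·
  (0,2): δ = 68.56°  ·
  (0,3): δ = 21.58°  ✓
  (0,4): δ = 35.11°  ✓
  (0,5): δ = 79.49°  ·
  (0,6): δ = 123.00°  ·
  (1,2): δ = 141.84°  ·
  (1,3): δ = 94.86°  ·
  (1,4): δ = 38.17°  ✓
  (1,5): δ = 6.21°  ✓
  (1,6): δ = 49.71°  ✓
  (2,3): δ = 133.02°  ·
  (2,4): δ = 76.33°  ·
  (2,5): δ = 31.95°  ✓
  (2,6): δ = 11.55°  ✓
  (3,4): δ = 123.31°  ·
  (3,5): δ = 78.93°  ·
  (3,6): δ = 35.43°  ✓
  (4,5): δ = 135.63°  ·
  (4,6): δ = 92.12°  ·
  (5,6): δ = 136.49°  ·
antipodal pairs: 8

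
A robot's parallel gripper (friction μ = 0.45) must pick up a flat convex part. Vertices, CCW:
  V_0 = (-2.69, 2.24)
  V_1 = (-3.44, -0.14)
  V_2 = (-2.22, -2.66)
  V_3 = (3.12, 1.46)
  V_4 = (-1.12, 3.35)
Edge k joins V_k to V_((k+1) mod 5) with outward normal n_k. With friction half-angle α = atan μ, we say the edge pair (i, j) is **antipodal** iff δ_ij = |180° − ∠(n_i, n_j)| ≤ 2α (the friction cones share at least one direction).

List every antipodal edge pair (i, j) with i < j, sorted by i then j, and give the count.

count = 3; pairs: (0,2), (1,3), (2,4)

α = atan 0.45 = 24.23°;  2α = 48.46°
n_0 = (-0.9538, +0.3006)
n_1 = (-0.9001, -0.4357)
n_2 = (+0.6109, -0.7917)
n_3 = (+0.4071, +0.9134)
n_4 = (-0.5773, +0.8165)
  (0,1): δ = 136.68°  ·
  (0,2): δ = 34.86°  ✓
  (0,3): δ = 83.47°  ·
  (0,4): δ = 142.75°  ·
  (1,2): δ = 78.18°  ·
  (1,3): δ = 40.14°  ✓
  (1,4): δ = 99.43°  ·
  (2,3): δ = 61.68°  ·
  (2,4): δ = 2.39°  ✓
  (3,4): δ = 120.71°  ·
antipodal pairs: 3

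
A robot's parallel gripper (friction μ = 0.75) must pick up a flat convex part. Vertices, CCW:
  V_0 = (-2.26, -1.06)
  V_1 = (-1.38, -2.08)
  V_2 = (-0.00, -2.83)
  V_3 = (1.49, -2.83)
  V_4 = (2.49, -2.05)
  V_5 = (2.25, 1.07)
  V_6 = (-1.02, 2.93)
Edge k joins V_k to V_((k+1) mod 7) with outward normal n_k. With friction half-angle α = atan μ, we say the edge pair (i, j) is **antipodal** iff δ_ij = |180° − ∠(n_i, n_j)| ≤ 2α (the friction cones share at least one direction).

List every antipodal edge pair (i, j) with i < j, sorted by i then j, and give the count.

count = 9; pairs: (0,4), (0,5), (1,4), (1,5), (2,5), (2,6), (3,5), (3,6), (4,6)

α = atan 0.75 = 36.87°;  2α = 73.74°
n_0 = (-0.7572, -0.6532)
n_1 = (-0.4775, -0.8786)
n_2 = (+0.0000, -1.0000)
n_3 = (+0.6150, -0.7885)
n_4 = (+0.9971, +0.0767)
n_5 = (+0.4944, +0.8692)
n_6 = (-0.9549, +0.2968)
  (0,1): δ = 159.31°  ·
  (0,2): δ = 130.79°  ·
  (0,3): δ = 92.83°  ·
  (0,4): δ = 36.39°  ✓
  (0,5): δ = 19.58°  ✓
  (0,6): δ = 121.95°  ·
  (1,2): δ = 151.48°  ·
  (1,3): δ = 113.52°  ·
  (1,4): δ = 57.08°  ✓
  (1,5): δ = 1.11°  ✓
  (1,6): δ = 101.26°  ·
  (2,3): δ = 142.05°  ·
  (2,4): δ = 85.60°  ·
  (2,5): δ = 29.63°  ✓
  (2,6): δ = 72.74°  ✓
  (3,4): δ = 123.56°  ·
  (3,5): δ = 67.59°  ✓
  (3,6): δ = 34.78°  ✓
  (4,5): δ = 124.03°  ·
  (4,6): δ = 21.66°  ✓
  (5,6): δ = 77.63°  ·
antipodal pairs: 9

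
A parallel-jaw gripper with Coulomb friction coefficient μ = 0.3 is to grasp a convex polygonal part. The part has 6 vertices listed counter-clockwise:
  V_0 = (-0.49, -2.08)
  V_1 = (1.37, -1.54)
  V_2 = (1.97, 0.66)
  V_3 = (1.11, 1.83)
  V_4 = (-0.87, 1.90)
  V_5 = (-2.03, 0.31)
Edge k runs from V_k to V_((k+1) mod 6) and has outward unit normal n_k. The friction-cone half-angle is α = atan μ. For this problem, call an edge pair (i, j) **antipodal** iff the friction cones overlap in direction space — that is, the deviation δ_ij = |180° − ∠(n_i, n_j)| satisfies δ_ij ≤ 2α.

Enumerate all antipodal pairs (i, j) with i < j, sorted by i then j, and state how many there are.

count = 3; pairs: (0,3), (1,4), (2,5)

α = atan 0.3 = 16.70°;  2α = 33.40°
n_0 = (+0.2788, -0.9603)
n_1 = (+0.9648, -0.2631)
n_2 = (+0.8057, +0.5923)
n_3 = (+0.0353, +0.9994)
n_4 = (-0.8079, +0.5894)
n_5 = (-0.8406, -0.5416)
  (0,1): δ = 121.44°  ·
  (0,2): δ = 69.87°  ·
  (0,3): δ = 18.21°  ✓
  (0,4): δ = 37.70°  ·
  (0,5): δ = 106.61°  ·
  (1,2): δ = 128.43°  ·
  (1,3): δ = 76.77°  ·
  (1,4): δ = 20.86°  ✓
  (1,5): δ = 48.05°  ·
  (2,3): δ = 128.34°  ·
  (2,4): δ = 72.43°  ·
  (2,5): δ = 3.52°  ✓
  (3,4): δ = 124.09°  ·
  (3,5): δ = 55.18°  ·
  (4,5): δ = 111.09°  ·
antipodal pairs: 3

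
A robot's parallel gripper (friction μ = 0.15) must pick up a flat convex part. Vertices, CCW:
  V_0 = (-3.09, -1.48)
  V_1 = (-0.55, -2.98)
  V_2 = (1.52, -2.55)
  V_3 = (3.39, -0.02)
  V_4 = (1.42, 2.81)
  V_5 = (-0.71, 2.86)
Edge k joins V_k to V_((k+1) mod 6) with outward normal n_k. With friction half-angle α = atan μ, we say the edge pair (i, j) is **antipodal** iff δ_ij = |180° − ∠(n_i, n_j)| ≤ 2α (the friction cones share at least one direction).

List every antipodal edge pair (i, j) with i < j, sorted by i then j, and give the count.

count = 2; pairs: (1,4), (2,5)

α = atan 0.15 = 8.53°;  2α = 17.06°
n_0 = (-0.5085, -0.8611)
n_1 = (+0.2034, -0.9791)
n_2 = (+0.8042, -0.5944)
n_3 = (+0.8207, +0.5713)
n_4 = (+0.0235, +0.9997)
n_5 = (-0.8768, +0.4808)
  (0,1): δ = 137.70°  ·
  (0,2): δ = 95.91°  ·
  (0,3): δ = 24.59°  ·
  (0,4): δ = 29.22°  ·
  (0,5): δ = 91.82°  ·
  (1,2): δ = 138.20°  ·
  (1,3): δ = 66.89°  ·
  (1,4): δ = 13.08°  ✓
  (1,5): δ = 49.53°  ·
  (2,3): δ = 108.69°  ·
  (2,4): δ = 54.88°  ·
  (2,5): δ = 7.73°  ✓
  (3,4): δ = 126.19°  ·
  (3,5): δ = 63.58°  ·
  (4,5): δ = 117.40°  ·
antipodal pairs: 2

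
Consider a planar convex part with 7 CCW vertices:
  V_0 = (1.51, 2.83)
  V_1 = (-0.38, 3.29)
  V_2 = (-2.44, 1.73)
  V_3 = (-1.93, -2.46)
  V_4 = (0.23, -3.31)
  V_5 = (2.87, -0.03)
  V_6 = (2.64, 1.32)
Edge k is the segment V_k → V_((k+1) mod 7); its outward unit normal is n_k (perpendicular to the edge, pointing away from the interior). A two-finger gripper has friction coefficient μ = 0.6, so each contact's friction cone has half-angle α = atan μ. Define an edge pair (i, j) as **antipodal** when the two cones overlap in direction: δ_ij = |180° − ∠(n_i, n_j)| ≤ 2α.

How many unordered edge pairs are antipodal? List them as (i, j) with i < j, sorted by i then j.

count = 8; pairs: (0,3), (1,3), (1,4), (2,4), (2,5), (2,6), (3,5), (3,6)

α = atan 0.6 = 30.96°;  2α = 61.93°
n_0 = (+0.2365, +0.9716)
n_1 = (-0.6037, +0.7972)
n_2 = (-0.9927, -0.1208)
n_3 = (-0.3662, -0.9305)
n_4 = (+0.7790, -0.6270)
n_5 = (+0.9858, +0.1680)
n_6 = (+0.8006, +0.5992)
  (0,1): δ = 129.18°  ·
  (0,2): δ = 69.38°  ·
  (0,3): δ = 7.80°  ✓
  (0,4): δ = 64.85°  ·
  (0,5): δ = 113.35°  ·
  (0,6): δ = 140.49°  ·
  (1,2): δ = 120.20°  ·
  (1,3): δ = 58.62°  ✓
  (1,4): δ = 14.03°  ✓
  (1,5): δ = 62.53°  ·
  (1,6): δ = 89.67°  ·
  (2,3): δ = 118.42°  ·
  (2,4): δ = 45.77°  ✓
  (2,5): δ = 2.73°  ✓
  (2,6): δ = 29.87°  ✓
  (3,4): δ = 107.35°  ·
  (3,5): δ = 58.85°  ✓
  (3,6): δ = 31.71°  ✓
  (4,5): δ = 131.50°  ·
  (4,6): δ = 104.36°  ·
  (5,6): δ = 152.86°  ·
antipodal pairs: 8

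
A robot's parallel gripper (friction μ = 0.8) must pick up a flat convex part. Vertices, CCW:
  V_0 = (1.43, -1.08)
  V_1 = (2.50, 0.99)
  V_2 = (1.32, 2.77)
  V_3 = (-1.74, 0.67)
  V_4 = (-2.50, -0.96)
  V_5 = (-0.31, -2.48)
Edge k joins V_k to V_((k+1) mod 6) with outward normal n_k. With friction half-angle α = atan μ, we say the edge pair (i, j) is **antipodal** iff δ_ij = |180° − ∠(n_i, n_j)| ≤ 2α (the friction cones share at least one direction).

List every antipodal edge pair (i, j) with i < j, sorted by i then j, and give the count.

α = atan 0.8 = 38.66°;  2α = 77.32°
n_0 = (+0.8883, -0.4592)
n_1 = (+0.8335, +0.5525)
n_2 = (-0.5658, +0.8245)
n_3 = (-0.9063, +0.4226)
n_4 = (-0.5702, -0.8215)
n_5 = (+0.6269, -0.7791)
  (0,1): δ = 119.12°  ·
  (0,2): δ = 28.20°  ✓
  (0,3): δ = 2.34°  ✓
  (0,4): δ = 82.57°  ·
  (0,5): δ = 156.15°  ·
  (1,2): δ = 89.08°  ·
  (1,3): δ = 58.54°  ✓
  (1,4): δ = 21.70°  ✓
  (1,5): δ = 95.28°  ·
  (2,3): δ = 149.46°  ·
  (2,4): δ = 69.22°  ✓
  (2,5): δ = 4.36°  ✓
  (3,4): δ = 99.77°  ·
  (3,5): δ = 26.18°  ✓
  (4,5): δ = 106.42°  ·
antipodal pairs: 7

count = 7; pairs: (0,2), (0,3), (1,3), (1,4), (2,4), (2,5), (3,5)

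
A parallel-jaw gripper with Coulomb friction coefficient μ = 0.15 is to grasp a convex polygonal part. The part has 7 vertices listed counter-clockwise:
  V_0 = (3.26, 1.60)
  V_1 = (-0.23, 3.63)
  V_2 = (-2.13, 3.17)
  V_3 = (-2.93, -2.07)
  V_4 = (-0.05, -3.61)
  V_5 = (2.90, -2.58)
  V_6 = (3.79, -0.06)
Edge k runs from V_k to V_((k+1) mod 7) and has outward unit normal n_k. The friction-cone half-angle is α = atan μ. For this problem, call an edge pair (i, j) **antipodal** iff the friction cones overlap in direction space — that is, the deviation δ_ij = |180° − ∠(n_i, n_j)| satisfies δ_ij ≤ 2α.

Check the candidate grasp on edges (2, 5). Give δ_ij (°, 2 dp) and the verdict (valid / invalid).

δ = 10.77°, valid

α = atan 0.15 = 8.53°;  2α = 17.06°
edge 2: e_2 = (-0.80, -5.24);  n_2 = (-0.9885, +0.1509)
edge 5: e_5 = (+0.89, +2.52);  n_5 = (+0.9429, -0.3330)
∠(n_2, n_5) = 169.23°
δ = |180° − 169.23°| = 10.77°
10.77° ≤ 2α = 17.06°  →  valid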